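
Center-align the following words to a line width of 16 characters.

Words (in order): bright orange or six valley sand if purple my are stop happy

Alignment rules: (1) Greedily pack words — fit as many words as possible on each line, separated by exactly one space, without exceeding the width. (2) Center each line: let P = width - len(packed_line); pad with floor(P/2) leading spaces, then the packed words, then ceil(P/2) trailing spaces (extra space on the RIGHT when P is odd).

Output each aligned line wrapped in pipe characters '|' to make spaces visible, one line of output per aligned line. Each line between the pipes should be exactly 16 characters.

Answer: |bright orange or|
|six valley sand |
|if purple my are|
|   stop happy   |

Derivation:
Line 1: ['bright', 'orange', 'or'] (min_width=16, slack=0)
Line 2: ['six', 'valley', 'sand'] (min_width=15, slack=1)
Line 3: ['if', 'purple', 'my', 'are'] (min_width=16, slack=0)
Line 4: ['stop', 'happy'] (min_width=10, slack=6)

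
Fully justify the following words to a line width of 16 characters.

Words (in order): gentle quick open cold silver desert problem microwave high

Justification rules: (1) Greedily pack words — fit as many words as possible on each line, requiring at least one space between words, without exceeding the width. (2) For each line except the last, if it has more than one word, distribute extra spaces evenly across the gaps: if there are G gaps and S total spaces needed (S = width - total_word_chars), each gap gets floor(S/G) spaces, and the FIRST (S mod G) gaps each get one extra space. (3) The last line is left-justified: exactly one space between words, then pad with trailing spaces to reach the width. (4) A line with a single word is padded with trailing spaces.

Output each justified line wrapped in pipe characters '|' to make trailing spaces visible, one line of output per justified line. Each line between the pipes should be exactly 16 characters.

Line 1: ['gentle', 'quick'] (min_width=12, slack=4)
Line 2: ['open', 'cold', 'silver'] (min_width=16, slack=0)
Line 3: ['desert', 'problem'] (min_width=14, slack=2)
Line 4: ['microwave', 'high'] (min_width=14, slack=2)

Answer: |gentle     quick|
|open cold silver|
|desert   problem|
|microwave high  |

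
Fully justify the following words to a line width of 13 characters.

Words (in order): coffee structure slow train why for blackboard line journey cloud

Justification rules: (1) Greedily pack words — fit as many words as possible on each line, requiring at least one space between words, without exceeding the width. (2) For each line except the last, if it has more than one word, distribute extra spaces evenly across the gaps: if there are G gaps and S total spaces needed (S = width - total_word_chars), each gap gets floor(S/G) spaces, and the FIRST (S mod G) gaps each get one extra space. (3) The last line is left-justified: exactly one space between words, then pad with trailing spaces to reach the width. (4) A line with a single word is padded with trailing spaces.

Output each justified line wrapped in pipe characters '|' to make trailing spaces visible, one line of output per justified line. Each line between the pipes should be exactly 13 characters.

Answer: |coffee       |
|structure    |
|slow    train|
|why       for|
|blackboard   |
|line  journey|
|cloud        |

Derivation:
Line 1: ['coffee'] (min_width=6, slack=7)
Line 2: ['structure'] (min_width=9, slack=4)
Line 3: ['slow', 'train'] (min_width=10, slack=3)
Line 4: ['why', 'for'] (min_width=7, slack=6)
Line 5: ['blackboard'] (min_width=10, slack=3)
Line 6: ['line', 'journey'] (min_width=12, slack=1)
Line 7: ['cloud'] (min_width=5, slack=8)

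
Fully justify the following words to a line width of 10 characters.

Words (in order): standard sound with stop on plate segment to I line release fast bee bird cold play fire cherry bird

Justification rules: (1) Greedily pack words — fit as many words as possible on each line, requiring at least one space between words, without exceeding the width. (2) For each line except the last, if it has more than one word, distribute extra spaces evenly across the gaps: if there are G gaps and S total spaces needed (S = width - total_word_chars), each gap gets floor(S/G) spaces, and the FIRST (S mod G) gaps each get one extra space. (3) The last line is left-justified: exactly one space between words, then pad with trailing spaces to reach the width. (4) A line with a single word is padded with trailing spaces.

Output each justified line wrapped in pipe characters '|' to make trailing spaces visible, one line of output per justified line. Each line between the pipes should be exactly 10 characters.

Line 1: ['standard'] (min_width=8, slack=2)
Line 2: ['sound', 'with'] (min_width=10, slack=0)
Line 3: ['stop', 'on'] (min_width=7, slack=3)
Line 4: ['plate'] (min_width=5, slack=5)
Line 5: ['segment', 'to'] (min_width=10, slack=0)
Line 6: ['I', 'line'] (min_width=6, slack=4)
Line 7: ['release'] (min_width=7, slack=3)
Line 8: ['fast', 'bee'] (min_width=8, slack=2)
Line 9: ['bird', 'cold'] (min_width=9, slack=1)
Line 10: ['play', 'fire'] (min_width=9, slack=1)
Line 11: ['cherry'] (min_width=6, slack=4)
Line 12: ['bird'] (min_width=4, slack=6)

Answer: |standard  |
|sound with|
|stop    on|
|plate     |
|segment to|
|I     line|
|release   |
|fast   bee|
|bird  cold|
|play  fire|
|cherry    |
|bird      |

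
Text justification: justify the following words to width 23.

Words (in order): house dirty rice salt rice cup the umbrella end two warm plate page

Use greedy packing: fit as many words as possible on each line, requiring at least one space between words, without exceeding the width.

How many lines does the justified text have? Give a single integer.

Answer: 3

Derivation:
Line 1: ['house', 'dirty', 'rice', 'salt'] (min_width=21, slack=2)
Line 2: ['rice', 'cup', 'the', 'umbrella'] (min_width=21, slack=2)
Line 3: ['end', 'two', 'warm', 'plate', 'page'] (min_width=23, slack=0)
Total lines: 3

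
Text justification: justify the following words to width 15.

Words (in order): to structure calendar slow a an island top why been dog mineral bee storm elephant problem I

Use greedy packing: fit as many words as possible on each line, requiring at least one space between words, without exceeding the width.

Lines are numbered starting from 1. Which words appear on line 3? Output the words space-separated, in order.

Line 1: ['to', 'structure'] (min_width=12, slack=3)
Line 2: ['calendar', 'slow', 'a'] (min_width=15, slack=0)
Line 3: ['an', 'island', 'top'] (min_width=13, slack=2)
Line 4: ['why', 'been', 'dog'] (min_width=12, slack=3)
Line 5: ['mineral', 'bee'] (min_width=11, slack=4)
Line 6: ['storm', 'elephant'] (min_width=14, slack=1)
Line 7: ['problem', 'I'] (min_width=9, slack=6)

Answer: an island top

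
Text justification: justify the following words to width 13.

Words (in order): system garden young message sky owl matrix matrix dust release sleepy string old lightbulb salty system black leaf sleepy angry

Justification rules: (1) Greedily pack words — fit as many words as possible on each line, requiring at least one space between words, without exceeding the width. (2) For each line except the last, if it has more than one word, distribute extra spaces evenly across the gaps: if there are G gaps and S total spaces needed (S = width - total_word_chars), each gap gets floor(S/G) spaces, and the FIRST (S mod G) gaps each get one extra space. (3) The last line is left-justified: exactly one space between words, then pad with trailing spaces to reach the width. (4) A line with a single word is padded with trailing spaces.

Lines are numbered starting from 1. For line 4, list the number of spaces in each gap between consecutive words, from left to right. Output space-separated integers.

Answer: 1

Derivation:
Line 1: ['system', 'garden'] (min_width=13, slack=0)
Line 2: ['young', 'message'] (min_width=13, slack=0)
Line 3: ['sky', 'owl'] (min_width=7, slack=6)
Line 4: ['matrix', 'matrix'] (min_width=13, slack=0)
Line 5: ['dust', 'release'] (min_width=12, slack=1)
Line 6: ['sleepy', 'string'] (min_width=13, slack=0)
Line 7: ['old', 'lightbulb'] (min_width=13, slack=0)
Line 8: ['salty', 'system'] (min_width=12, slack=1)
Line 9: ['black', 'leaf'] (min_width=10, slack=3)
Line 10: ['sleepy', 'angry'] (min_width=12, slack=1)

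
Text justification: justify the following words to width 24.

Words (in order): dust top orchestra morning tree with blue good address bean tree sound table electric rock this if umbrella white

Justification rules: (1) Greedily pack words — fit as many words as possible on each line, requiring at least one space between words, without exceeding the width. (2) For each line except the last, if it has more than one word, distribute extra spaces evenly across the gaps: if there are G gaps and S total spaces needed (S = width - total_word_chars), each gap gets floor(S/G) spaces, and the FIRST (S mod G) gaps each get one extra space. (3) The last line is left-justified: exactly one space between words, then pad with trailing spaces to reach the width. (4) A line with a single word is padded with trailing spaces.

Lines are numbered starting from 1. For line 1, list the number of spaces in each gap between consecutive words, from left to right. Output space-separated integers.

Line 1: ['dust', 'top', 'orchestra'] (min_width=18, slack=6)
Line 2: ['morning', 'tree', 'with', 'blue'] (min_width=22, slack=2)
Line 3: ['good', 'address', 'bean', 'tree'] (min_width=22, slack=2)
Line 4: ['sound', 'table', 'electric'] (min_width=20, slack=4)
Line 5: ['rock', 'this', 'if', 'umbrella'] (min_width=21, slack=3)
Line 6: ['white'] (min_width=5, slack=19)

Answer: 4 4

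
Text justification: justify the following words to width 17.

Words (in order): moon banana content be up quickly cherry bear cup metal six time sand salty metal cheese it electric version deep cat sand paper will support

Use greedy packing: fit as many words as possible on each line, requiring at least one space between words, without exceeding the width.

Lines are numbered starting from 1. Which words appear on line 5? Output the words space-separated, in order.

Answer: six time sand

Derivation:
Line 1: ['moon', 'banana'] (min_width=11, slack=6)
Line 2: ['content', 'be', 'up'] (min_width=13, slack=4)
Line 3: ['quickly', 'cherry'] (min_width=14, slack=3)
Line 4: ['bear', 'cup', 'metal'] (min_width=14, slack=3)
Line 5: ['six', 'time', 'sand'] (min_width=13, slack=4)
Line 6: ['salty', 'metal'] (min_width=11, slack=6)
Line 7: ['cheese', 'it'] (min_width=9, slack=8)
Line 8: ['electric', 'version'] (min_width=16, slack=1)
Line 9: ['deep', 'cat', 'sand'] (min_width=13, slack=4)
Line 10: ['paper', 'will'] (min_width=10, slack=7)
Line 11: ['support'] (min_width=7, slack=10)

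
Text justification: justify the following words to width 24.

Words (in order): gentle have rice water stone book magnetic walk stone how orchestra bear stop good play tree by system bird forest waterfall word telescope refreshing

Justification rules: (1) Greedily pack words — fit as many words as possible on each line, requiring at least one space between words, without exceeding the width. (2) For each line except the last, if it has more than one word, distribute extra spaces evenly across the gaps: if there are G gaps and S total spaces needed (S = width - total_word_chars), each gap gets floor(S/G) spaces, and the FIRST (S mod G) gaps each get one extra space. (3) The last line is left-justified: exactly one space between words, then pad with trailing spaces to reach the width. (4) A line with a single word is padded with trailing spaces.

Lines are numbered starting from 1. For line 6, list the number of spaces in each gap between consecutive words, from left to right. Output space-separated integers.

Answer: 1 1

Derivation:
Line 1: ['gentle', 'have', 'rice', 'water'] (min_width=22, slack=2)
Line 2: ['stone', 'book', 'magnetic', 'walk'] (min_width=24, slack=0)
Line 3: ['stone', 'how', 'orchestra', 'bear'] (min_width=24, slack=0)
Line 4: ['stop', 'good', 'play', 'tree', 'by'] (min_width=22, slack=2)
Line 5: ['system', 'bird', 'forest'] (min_width=18, slack=6)
Line 6: ['waterfall', 'word', 'telescope'] (min_width=24, slack=0)
Line 7: ['refreshing'] (min_width=10, slack=14)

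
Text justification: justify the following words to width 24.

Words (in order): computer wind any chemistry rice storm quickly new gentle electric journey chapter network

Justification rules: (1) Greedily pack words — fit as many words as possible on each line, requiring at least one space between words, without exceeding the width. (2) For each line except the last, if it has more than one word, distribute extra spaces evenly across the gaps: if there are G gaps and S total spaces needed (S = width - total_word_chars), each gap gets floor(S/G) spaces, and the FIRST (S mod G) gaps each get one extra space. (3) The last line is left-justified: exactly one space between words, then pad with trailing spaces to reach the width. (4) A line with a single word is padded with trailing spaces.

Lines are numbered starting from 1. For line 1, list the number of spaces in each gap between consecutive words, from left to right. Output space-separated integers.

Line 1: ['computer', 'wind', 'any'] (min_width=17, slack=7)
Line 2: ['chemistry', 'rice', 'storm'] (min_width=20, slack=4)
Line 3: ['quickly', 'new', 'gentle'] (min_width=18, slack=6)
Line 4: ['electric', 'journey', 'chapter'] (min_width=24, slack=0)
Line 5: ['network'] (min_width=7, slack=17)

Answer: 5 4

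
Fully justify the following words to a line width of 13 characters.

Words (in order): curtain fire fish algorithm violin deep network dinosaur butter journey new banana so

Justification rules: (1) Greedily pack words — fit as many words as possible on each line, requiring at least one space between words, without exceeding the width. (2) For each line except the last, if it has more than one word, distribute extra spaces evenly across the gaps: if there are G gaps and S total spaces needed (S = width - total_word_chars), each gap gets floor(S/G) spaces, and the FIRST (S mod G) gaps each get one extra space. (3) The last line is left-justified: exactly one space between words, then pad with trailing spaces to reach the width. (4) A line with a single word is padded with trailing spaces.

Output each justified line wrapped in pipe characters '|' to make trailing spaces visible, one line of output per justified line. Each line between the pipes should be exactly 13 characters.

Line 1: ['curtain', 'fire'] (min_width=12, slack=1)
Line 2: ['fish'] (min_width=4, slack=9)
Line 3: ['algorithm'] (min_width=9, slack=4)
Line 4: ['violin', 'deep'] (min_width=11, slack=2)
Line 5: ['network'] (min_width=7, slack=6)
Line 6: ['dinosaur'] (min_width=8, slack=5)
Line 7: ['butter'] (min_width=6, slack=7)
Line 8: ['journey', 'new'] (min_width=11, slack=2)
Line 9: ['banana', 'so'] (min_width=9, slack=4)

Answer: |curtain  fire|
|fish         |
|algorithm    |
|violin   deep|
|network      |
|dinosaur     |
|butter       |
|journey   new|
|banana so    |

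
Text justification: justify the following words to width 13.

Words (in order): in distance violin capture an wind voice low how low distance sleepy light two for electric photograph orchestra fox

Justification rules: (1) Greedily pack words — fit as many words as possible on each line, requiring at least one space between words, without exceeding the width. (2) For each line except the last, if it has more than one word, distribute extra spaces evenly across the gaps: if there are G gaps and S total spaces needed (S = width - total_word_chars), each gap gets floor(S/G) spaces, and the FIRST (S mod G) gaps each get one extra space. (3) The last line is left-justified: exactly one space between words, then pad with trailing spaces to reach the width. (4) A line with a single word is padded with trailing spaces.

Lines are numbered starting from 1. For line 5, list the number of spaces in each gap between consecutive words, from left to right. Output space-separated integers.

Line 1: ['in', 'distance'] (min_width=11, slack=2)
Line 2: ['violin'] (min_width=6, slack=7)
Line 3: ['capture', 'an'] (min_width=10, slack=3)
Line 4: ['wind', 'voice'] (min_width=10, slack=3)
Line 5: ['low', 'how', 'low'] (min_width=11, slack=2)
Line 6: ['distance'] (min_width=8, slack=5)
Line 7: ['sleepy', 'light'] (min_width=12, slack=1)
Line 8: ['two', 'for'] (min_width=7, slack=6)
Line 9: ['electric'] (min_width=8, slack=5)
Line 10: ['photograph'] (min_width=10, slack=3)
Line 11: ['orchestra', 'fox'] (min_width=13, slack=0)

Answer: 2 2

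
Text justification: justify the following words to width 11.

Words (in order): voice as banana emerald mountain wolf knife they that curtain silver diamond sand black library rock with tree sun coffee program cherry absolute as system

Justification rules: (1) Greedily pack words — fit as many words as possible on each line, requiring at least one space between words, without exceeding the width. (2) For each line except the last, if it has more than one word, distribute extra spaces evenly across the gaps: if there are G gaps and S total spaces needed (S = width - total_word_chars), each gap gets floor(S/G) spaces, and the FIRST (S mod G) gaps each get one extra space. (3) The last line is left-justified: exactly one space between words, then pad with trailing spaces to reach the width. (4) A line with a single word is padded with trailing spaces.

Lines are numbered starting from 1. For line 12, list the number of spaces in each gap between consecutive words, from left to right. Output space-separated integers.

Answer: 3

Derivation:
Line 1: ['voice', 'as'] (min_width=8, slack=3)
Line 2: ['banana'] (min_width=6, slack=5)
Line 3: ['emerald'] (min_width=7, slack=4)
Line 4: ['mountain'] (min_width=8, slack=3)
Line 5: ['wolf', 'knife'] (min_width=10, slack=1)
Line 6: ['they', 'that'] (min_width=9, slack=2)
Line 7: ['curtain'] (min_width=7, slack=4)
Line 8: ['silver'] (min_width=6, slack=5)
Line 9: ['diamond'] (min_width=7, slack=4)
Line 10: ['sand', 'black'] (min_width=10, slack=1)
Line 11: ['library'] (min_width=7, slack=4)
Line 12: ['rock', 'with'] (min_width=9, slack=2)
Line 13: ['tree', 'sun'] (min_width=8, slack=3)
Line 14: ['coffee'] (min_width=6, slack=5)
Line 15: ['program'] (min_width=7, slack=4)
Line 16: ['cherry'] (min_width=6, slack=5)
Line 17: ['absolute', 'as'] (min_width=11, slack=0)
Line 18: ['system'] (min_width=6, slack=5)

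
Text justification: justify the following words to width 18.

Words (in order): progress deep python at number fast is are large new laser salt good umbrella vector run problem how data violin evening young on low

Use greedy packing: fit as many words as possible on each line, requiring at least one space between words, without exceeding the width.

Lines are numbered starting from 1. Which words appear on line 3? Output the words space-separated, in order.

Answer: fast is are large

Derivation:
Line 1: ['progress', 'deep'] (min_width=13, slack=5)
Line 2: ['python', 'at', 'number'] (min_width=16, slack=2)
Line 3: ['fast', 'is', 'are', 'large'] (min_width=17, slack=1)
Line 4: ['new', 'laser', 'salt'] (min_width=14, slack=4)
Line 5: ['good', 'umbrella'] (min_width=13, slack=5)
Line 6: ['vector', 'run', 'problem'] (min_width=18, slack=0)
Line 7: ['how', 'data', 'violin'] (min_width=15, slack=3)
Line 8: ['evening', 'young', 'on'] (min_width=16, slack=2)
Line 9: ['low'] (min_width=3, slack=15)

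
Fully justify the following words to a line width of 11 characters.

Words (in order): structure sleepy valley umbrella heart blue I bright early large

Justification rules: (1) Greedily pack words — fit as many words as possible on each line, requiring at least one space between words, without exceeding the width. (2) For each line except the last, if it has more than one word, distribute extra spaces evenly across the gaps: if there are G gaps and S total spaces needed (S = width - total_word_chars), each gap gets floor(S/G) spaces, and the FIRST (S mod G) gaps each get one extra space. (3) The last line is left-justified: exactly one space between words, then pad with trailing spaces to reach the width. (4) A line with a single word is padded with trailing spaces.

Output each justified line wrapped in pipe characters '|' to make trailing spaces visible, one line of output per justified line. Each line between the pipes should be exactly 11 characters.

Line 1: ['structure'] (min_width=9, slack=2)
Line 2: ['sleepy'] (min_width=6, slack=5)
Line 3: ['valley'] (min_width=6, slack=5)
Line 4: ['umbrella'] (min_width=8, slack=3)
Line 5: ['heart', 'blue'] (min_width=10, slack=1)
Line 6: ['I', 'bright'] (min_width=8, slack=3)
Line 7: ['early', 'large'] (min_width=11, slack=0)

Answer: |structure  |
|sleepy     |
|valley     |
|umbrella   |
|heart  blue|
|I    bright|
|early large|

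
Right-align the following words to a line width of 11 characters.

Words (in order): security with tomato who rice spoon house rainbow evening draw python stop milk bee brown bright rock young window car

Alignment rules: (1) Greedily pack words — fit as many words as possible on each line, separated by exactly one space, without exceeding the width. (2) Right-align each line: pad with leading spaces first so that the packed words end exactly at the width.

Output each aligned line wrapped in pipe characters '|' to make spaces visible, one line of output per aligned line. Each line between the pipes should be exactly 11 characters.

Line 1: ['security'] (min_width=8, slack=3)
Line 2: ['with', 'tomato'] (min_width=11, slack=0)
Line 3: ['who', 'rice'] (min_width=8, slack=3)
Line 4: ['spoon', 'house'] (min_width=11, slack=0)
Line 5: ['rainbow'] (min_width=7, slack=4)
Line 6: ['evening'] (min_width=7, slack=4)
Line 7: ['draw', 'python'] (min_width=11, slack=0)
Line 8: ['stop', 'milk'] (min_width=9, slack=2)
Line 9: ['bee', 'brown'] (min_width=9, slack=2)
Line 10: ['bright', 'rock'] (min_width=11, slack=0)
Line 11: ['young'] (min_width=5, slack=6)
Line 12: ['window', 'car'] (min_width=10, slack=1)

Answer: |   security|
|with tomato|
|   who rice|
|spoon house|
|    rainbow|
|    evening|
|draw python|
|  stop milk|
|  bee brown|
|bright rock|
|      young|
| window car|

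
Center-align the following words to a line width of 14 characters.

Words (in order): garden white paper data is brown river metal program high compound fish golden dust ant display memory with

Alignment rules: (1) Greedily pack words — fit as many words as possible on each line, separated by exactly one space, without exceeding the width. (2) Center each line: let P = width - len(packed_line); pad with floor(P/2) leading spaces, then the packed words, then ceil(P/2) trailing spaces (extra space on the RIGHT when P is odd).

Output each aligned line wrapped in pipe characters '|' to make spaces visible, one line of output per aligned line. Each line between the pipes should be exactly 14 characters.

Line 1: ['garden', 'white'] (min_width=12, slack=2)
Line 2: ['paper', 'data', 'is'] (min_width=13, slack=1)
Line 3: ['brown', 'river'] (min_width=11, slack=3)
Line 4: ['metal', 'program'] (min_width=13, slack=1)
Line 5: ['high', 'compound'] (min_width=13, slack=1)
Line 6: ['fish', 'golden'] (min_width=11, slack=3)
Line 7: ['dust', 'ant'] (min_width=8, slack=6)
Line 8: ['display', 'memory'] (min_width=14, slack=0)
Line 9: ['with'] (min_width=4, slack=10)

Answer: | garden white |
|paper data is |
| brown river  |
|metal program |
|high compound |
| fish golden  |
|   dust ant   |
|display memory|
|     with     |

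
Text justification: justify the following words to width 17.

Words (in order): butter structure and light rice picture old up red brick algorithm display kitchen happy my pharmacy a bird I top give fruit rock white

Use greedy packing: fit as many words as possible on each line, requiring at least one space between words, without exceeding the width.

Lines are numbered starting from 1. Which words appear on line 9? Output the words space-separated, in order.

Line 1: ['butter', 'structure'] (min_width=16, slack=1)
Line 2: ['and', 'light', 'rice'] (min_width=14, slack=3)
Line 3: ['picture', 'old', 'up'] (min_width=14, slack=3)
Line 4: ['red', 'brick'] (min_width=9, slack=8)
Line 5: ['algorithm', 'display'] (min_width=17, slack=0)
Line 6: ['kitchen', 'happy', 'my'] (min_width=16, slack=1)
Line 7: ['pharmacy', 'a', 'bird', 'I'] (min_width=17, slack=0)
Line 8: ['top', 'give', 'fruit'] (min_width=14, slack=3)
Line 9: ['rock', 'white'] (min_width=10, slack=7)

Answer: rock white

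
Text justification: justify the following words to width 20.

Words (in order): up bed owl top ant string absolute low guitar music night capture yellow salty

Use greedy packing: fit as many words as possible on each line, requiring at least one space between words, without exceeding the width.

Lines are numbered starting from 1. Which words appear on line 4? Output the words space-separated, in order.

Line 1: ['up', 'bed', 'owl', 'top', 'ant'] (min_width=18, slack=2)
Line 2: ['string', 'absolute', 'low'] (min_width=19, slack=1)
Line 3: ['guitar', 'music', 'night'] (min_width=18, slack=2)
Line 4: ['capture', 'yellow', 'salty'] (min_width=20, slack=0)

Answer: capture yellow salty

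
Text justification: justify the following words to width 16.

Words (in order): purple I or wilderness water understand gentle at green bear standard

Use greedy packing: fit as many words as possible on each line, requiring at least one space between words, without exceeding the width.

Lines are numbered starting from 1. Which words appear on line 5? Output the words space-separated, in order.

Answer: bear standard

Derivation:
Line 1: ['purple', 'I', 'or'] (min_width=11, slack=5)
Line 2: ['wilderness', 'water'] (min_width=16, slack=0)
Line 3: ['understand'] (min_width=10, slack=6)
Line 4: ['gentle', 'at', 'green'] (min_width=15, slack=1)
Line 5: ['bear', 'standard'] (min_width=13, slack=3)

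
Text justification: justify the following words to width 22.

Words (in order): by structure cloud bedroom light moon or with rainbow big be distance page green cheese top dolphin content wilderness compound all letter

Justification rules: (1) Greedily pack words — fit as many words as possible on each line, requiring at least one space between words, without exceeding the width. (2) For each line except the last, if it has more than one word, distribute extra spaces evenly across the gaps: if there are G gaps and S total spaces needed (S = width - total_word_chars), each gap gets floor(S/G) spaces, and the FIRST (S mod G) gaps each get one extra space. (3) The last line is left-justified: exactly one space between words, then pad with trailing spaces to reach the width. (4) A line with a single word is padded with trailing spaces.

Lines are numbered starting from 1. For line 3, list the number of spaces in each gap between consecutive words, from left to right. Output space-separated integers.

Line 1: ['by', 'structure', 'cloud'] (min_width=18, slack=4)
Line 2: ['bedroom', 'light', 'moon', 'or'] (min_width=21, slack=1)
Line 3: ['with', 'rainbow', 'big', 'be'] (min_width=19, slack=3)
Line 4: ['distance', 'page', 'green'] (min_width=19, slack=3)
Line 5: ['cheese', 'top', 'dolphin'] (min_width=18, slack=4)
Line 6: ['content', 'wilderness'] (min_width=18, slack=4)
Line 7: ['compound', 'all', 'letter'] (min_width=19, slack=3)

Answer: 2 2 2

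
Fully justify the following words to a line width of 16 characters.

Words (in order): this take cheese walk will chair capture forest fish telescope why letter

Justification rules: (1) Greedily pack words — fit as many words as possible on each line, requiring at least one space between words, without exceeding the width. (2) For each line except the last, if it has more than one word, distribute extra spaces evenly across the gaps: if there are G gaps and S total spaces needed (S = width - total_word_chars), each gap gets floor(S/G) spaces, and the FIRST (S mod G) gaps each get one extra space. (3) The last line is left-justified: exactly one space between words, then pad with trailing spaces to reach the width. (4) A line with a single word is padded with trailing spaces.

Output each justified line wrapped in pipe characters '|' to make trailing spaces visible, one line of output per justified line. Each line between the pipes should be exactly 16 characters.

Line 1: ['this', 'take', 'cheese'] (min_width=16, slack=0)
Line 2: ['walk', 'will', 'chair'] (min_width=15, slack=1)
Line 3: ['capture', 'forest'] (min_width=14, slack=2)
Line 4: ['fish', 'telescope'] (min_width=14, slack=2)
Line 5: ['why', 'letter'] (min_width=10, slack=6)

Answer: |this take cheese|
|walk  will chair|
|capture   forest|
|fish   telescope|
|why letter      |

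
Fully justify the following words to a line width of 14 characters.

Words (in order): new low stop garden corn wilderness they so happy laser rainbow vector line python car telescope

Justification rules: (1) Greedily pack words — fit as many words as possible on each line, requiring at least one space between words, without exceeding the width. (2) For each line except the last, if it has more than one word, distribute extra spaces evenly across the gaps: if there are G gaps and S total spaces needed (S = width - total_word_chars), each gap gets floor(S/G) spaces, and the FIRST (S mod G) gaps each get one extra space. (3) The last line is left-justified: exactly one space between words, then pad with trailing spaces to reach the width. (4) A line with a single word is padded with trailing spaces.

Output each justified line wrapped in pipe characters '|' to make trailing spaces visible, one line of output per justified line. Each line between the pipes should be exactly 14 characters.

Line 1: ['new', 'low', 'stop'] (min_width=12, slack=2)
Line 2: ['garden', 'corn'] (min_width=11, slack=3)
Line 3: ['wilderness'] (min_width=10, slack=4)
Line 4: ['they', 'so', 'happy'] (min_width=13, slack=1)
Line 5: ['laser', 'rainbow'] (min_width=13, slack=1)
Line 6: ['vector', 'line'] (min_width=11, slack=3)
Line 7: ['python', 'car'] (min_width=10, slack=4)
Line 8: ['telescope'] (min_width=9, slack=5)

Answer: |new  low  stop|
|garden    corn|
|wilderness    |
|they  so happy|
|laser  rainbow|
|vector    line|
|python     car|
|telescope     |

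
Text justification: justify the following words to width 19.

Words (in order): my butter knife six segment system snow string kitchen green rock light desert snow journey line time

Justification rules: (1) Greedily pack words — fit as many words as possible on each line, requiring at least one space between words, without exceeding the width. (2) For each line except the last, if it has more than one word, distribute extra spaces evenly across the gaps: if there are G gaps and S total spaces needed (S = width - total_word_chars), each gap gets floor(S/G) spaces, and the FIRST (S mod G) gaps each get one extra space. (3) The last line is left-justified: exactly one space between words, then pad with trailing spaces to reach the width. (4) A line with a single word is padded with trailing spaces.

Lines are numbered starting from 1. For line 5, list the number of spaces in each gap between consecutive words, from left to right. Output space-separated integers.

Answer: 1 1

Derivation:
Line 1: ['my', 'butter', 'knife', 'six'] (min_width=19, slack=0)
Line 2: ['segment', 'system', 'snow'] (min_width=19, slack=0)
Line 3: ['string', 'kitchen'] (min_width=14, slack=5)
Line 4: ['green', 'rock', 'light'] (min_width=16, slack=3)
Line 5: ['desert', 'snow', 'journey'] (min_width=19, slack=0)
Line 6: ['line', 'time'] (min_width=9, slack=10)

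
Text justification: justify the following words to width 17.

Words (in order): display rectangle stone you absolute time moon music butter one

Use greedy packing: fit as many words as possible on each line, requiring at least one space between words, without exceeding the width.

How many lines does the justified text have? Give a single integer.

Line 1: ['display', 'rectangle'] (min_width=17, slack=0)
Line 2: ['stone', 'you'] (min_width=9, slack=8)
Line 3: ['absolute', 'time'] (min_width=13, slack=4)
Line 4: ['moon', 'music', 'butter'] (min_width=17, slack=0)
Line 5: ['one'] (min_width=3, slack=14)
Total lines: 5

Answer: 5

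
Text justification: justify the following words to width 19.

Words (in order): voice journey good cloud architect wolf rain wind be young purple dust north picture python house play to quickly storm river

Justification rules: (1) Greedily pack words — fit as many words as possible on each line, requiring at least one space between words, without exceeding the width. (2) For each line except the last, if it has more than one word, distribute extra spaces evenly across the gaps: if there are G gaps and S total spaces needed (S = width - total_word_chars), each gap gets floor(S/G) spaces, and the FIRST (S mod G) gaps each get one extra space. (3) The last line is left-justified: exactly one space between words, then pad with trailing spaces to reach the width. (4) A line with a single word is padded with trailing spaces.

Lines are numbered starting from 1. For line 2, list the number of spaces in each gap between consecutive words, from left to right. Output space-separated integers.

Answer: 5

Derivation:
Line 1: ['voice', 'journey', 'good'] (min_width=18, slack=1)
Line 2: ['cloud', 'architect'] (min_width=15, slack=4)
Line 3: ['wolf', 'rain', 'wind', 'be'] (min_width=17, slack=2)
Line 4: ['young', 'purple', 'dust'] (min_width=17, slack=2)
Line 5: ['north', 'picture'] (min_width=13, slack=6)
Line 6: ['python', 'house', 'play'] (min_width=17, slack=2)
Line 7: ['to', 'quickly', 'storm'] (min_width=16, slack=3)
Line 8: ['river'] (min_width=5, slack=14)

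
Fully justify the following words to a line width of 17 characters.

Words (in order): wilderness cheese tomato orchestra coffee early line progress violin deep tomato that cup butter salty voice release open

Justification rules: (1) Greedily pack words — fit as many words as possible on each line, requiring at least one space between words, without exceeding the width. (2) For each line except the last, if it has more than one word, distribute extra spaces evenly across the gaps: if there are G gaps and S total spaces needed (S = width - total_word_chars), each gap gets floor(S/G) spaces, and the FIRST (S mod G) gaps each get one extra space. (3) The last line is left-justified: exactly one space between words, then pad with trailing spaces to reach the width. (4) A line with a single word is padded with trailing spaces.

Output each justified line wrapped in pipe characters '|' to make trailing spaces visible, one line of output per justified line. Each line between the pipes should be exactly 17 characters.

Line 1: ['wilderness', 'cheese'] (min_width=17, slack=0)
Line 2: ['tomato', 'orchestra'] (min_width=16, slack=1)
Line 3: ['coffee', 'early', 'line'] (min_width=17, slack=0)
Line 4: ['progress', 'violin'] (min_width=15, slack=2)
Line 5: ['deep', 'tomato', 'that'] (min_width=16, slack=1)
Line 6: ['cup', 'butter', 'salty'] (min_width=16, slack=1)
Line 7: ['voice', 'release'] (min_width=13, slack=4)
Line 8: ['open'] (min_width=4, slack=13)

Answer: |wilderness cheese|
|tomato  orchestra|
|coffee early line|
|progress   violin|
|deep  tomato that|
|cup  butter salty|
|voice     release|
|open             |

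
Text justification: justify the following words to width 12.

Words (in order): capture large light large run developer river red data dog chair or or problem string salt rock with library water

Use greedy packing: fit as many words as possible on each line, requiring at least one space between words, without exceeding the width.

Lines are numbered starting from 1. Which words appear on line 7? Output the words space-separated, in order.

Line 1: ['capture'] (min_width=7, slack=5)
Line 2: ['large', 'light'] (min_width=11, slack=1)
Line 3: ['large', 'run'] (min_width=9, slack=3)
Line 4: ['developer'] (min_width=9, slack=3)
Line 5: ['river', 'red'] (min_width=9, slack=3)
Line 6: ['data', 'dog'] (min_width=8, slack=4)
Line 7: ['chair', 'or', 'or'] (min_width=11, slack=1)
Line 8: ['problem'] (min_width=7, slack=5)
Line 9: ['string', 'salt'] (min_width=11, slack=1)
Line 10: ['rock', 'with'] (min_width=9, slack=3)
Line 11: ['library'] (min_width=7, slack=5)
Line 12: ['water'] (min_width=5, slack=7)

Answer: chair or or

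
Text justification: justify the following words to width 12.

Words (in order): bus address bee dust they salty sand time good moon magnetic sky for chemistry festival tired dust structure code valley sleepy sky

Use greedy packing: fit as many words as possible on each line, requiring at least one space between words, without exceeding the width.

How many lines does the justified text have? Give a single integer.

Answer: 13

Derivation:
Line 1: ['bus', 'address'] (min_width=11, slack=1)
Line 2: ['bee', 'dust'] (min_width=8, slack=4)
Line 3: ['they', 'salty'] (min_width=10, slack=2)
Line 4: ['sand', 'time'] (min_width=9, slack=3)
Line 5: ['good', 'moon'] (min_width=9, slack=3)
Line 6: ['magnetic', 'sky'] (min_width=12, slack=0)
Line 7: ['for'] (min_width=3, slack=9)
Line 8: ['chemistry'] (min_width=9, slack=3)
Line 9: ['festival'] (min_width=8, slack=4)
Line 10: ['tired', 'dust'] (min_width=10, slack=2)
Line 11: ['structure'] (min_width=9, slack=3)
Line 12: ['code', 'valley'] (min_width=11, slack=1)
Line 13: ['sleepy', 'sky'] (min_width=10, slack=2)
Total lines: 13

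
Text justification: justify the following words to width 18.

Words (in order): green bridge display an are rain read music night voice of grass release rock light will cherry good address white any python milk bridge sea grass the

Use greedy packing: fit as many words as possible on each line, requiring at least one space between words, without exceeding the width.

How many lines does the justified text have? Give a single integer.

Answer: 10

Derivation:
Line 1: ['green', 'bridge'] (min_width=12, slack=6)
Line 2: ['display', 'an', 'are'] (min_width=14, slack=4)
Line 3: ['rain', 'read', 'music'] (min_width=15, slack=3)
Line 4: ['night', 'voice', 'of'] (min_width=14, slack=4)
Line 5: ['grass', 'release', 'rock'] (min_width=18, slack=0)
Line 6: ['light', 'will', 'cherry'] (min_width=17, slack=1)
Line 7: ['good', 'address', 'white'] (min_width=18, slack=0)
Line 8: ['any', 'python', 'milk'] (min_width=15, slack=3)
Line 9: ['bridge', 'sea', 'grass'] (min_width=16, slack=2)
Line 10: ['the'] (min_width=3, slack=15)
Total lines: 10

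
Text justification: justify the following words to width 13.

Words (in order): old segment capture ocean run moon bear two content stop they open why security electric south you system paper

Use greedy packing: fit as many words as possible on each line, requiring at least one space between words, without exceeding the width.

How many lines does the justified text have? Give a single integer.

Answer: 10

Derivation:
Line 1: ['old', 'segment'] (min_width=11, slack=2)
Line 2: ['capture', 'ocean'] (min_width=13, slack=0)
Line 3: ['run', 'moon', 'bear'] (min_width=13, slack=0)
Line 4: ['two', 'content'] (min_width=11, slack=2)
Line 5: ['stop', 'they'] (min_width=9, slack=4)
Line 6: ['open', 'why'] (min_width=8, slack=5)
Line 7: ['security'] (min_width=8, slack=5)
Line 8: ['electric'] (min_width=8, slack=5)
Line 9: ['south', 'you'] (min_width=9, slack=4)
Line 10: ['system', 'paper'] (min_width=12, slack=1)
Total lines: 10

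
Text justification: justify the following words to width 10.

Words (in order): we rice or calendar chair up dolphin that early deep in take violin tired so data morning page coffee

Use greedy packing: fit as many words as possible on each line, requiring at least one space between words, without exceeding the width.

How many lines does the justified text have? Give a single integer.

Answer: 13

Derivation:
Line 1: ['we', 'rice', 'or'] (min_width=10, slack=0)
Line 2: ['calendar'] (min_width=8, slack=2)
Line 3: ['chair', 'up'] (min_width=8, slack=2)
Line 4: ['dolphin'] (min_width=7, slack=3)
Line 5: ['that', 'early'] (min_width=10, slack=0)
Line 6: ['deep', 'in'] (min_width=7, slack=3)
Line 7: ['take'] (min_width=4, slack=6)
Line 8: ['violin'] (min_width=6, slack=4)
Line 9: ['tired', 'so'] (min_width=8, slack=2)
Line 10: ['data'] (min_width=4, slack=6)
Line 11: ['morning'] (min_width=7, slack=3)
Line 12: ['page'] (min_width=4, slack=6)
Line 13: ['coffee'] (min_width=6, slack=4)
Total lines: 13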